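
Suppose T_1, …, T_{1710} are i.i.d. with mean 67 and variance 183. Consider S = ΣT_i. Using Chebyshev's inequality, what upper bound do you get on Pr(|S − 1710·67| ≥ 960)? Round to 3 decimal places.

0.340

Var(S) = n·Var(T_i) = 1710·183 = 312930.
Chebyshev: Pr(|S − 1710·67| ≥ 960) ≤ Var(S)/960² = 312930/921600 = 0.3396.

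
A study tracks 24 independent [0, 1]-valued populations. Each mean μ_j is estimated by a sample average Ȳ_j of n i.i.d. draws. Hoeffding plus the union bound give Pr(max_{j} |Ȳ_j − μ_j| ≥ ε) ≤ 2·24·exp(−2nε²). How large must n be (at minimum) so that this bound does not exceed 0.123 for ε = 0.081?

455

Need 2·24·exp(−2nε²) ≤ 0.123, i.e. exp(−2nε²) ≤ 0.123/48.
So 2nε² ≥ ln(48/0.123) = 5.966772.
Hence n ≥ 5.966772/(2·0.081²) = 454.715.
The smallest integer n is 455.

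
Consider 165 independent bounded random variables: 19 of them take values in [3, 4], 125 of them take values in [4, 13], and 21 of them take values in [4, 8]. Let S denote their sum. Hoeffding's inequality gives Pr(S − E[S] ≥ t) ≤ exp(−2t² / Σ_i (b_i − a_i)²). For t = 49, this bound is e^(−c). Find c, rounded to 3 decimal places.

Σ(b_i − a_i)² = 19·1² + 125·9² + 21·4² = 10480.
c = 2t² / 10480 = 2·49² / 10480 = 0.4582.

0.458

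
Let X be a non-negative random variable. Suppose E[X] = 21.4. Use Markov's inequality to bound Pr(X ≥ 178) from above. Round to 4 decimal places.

Markov's inequality: for a non-negative random variable, Pr(X ≥ a) ≤ E[X]/a.
Here E[X] = 21.4 and a = 178, so the bound is 21.4/178 = 0.1202.

0.1202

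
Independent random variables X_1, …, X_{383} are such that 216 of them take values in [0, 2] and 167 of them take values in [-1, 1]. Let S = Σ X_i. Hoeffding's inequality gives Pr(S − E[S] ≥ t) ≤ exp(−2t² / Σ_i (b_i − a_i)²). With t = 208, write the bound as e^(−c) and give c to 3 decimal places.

56.480

Σ(b_i − a_i)² = 216·2² + 167·2² = 1532.
c = 2t² / 1532 = 2·208² / 1532 = 56.4804.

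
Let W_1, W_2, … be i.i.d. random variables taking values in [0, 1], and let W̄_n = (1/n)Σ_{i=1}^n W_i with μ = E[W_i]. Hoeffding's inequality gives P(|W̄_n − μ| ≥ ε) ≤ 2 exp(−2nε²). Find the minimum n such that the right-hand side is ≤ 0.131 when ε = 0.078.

Require 2·exp(−2nε²) ≤ 0.131, i.e. 2nε² ≥ ln(2/0.131) = 2.725705.
So n ≥ 2.725705 / (2·0.078²) = 224.006.
The smallest integer n is 225.

225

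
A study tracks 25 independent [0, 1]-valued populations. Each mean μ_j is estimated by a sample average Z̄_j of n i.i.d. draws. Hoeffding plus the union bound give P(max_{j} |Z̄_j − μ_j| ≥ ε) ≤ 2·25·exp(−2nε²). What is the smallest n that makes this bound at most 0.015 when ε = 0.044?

2095

Need 2·25·exp(−2nε²) ≤ 0.015, i.e. exp(−2nε²) ≤ 0.015/50.
So 2nε² ≥ ln(50/0.015) = 8.111728.
Hence n ≥ 8.111728/(2·0.044²) = 2094.971.
The smallest integer n is 2095.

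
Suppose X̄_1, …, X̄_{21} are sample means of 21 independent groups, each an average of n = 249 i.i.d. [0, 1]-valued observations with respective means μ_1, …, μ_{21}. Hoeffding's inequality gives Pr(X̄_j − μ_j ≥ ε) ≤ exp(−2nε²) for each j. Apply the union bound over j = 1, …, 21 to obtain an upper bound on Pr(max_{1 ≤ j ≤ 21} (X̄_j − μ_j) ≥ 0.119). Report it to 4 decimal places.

0.0182

Per-experiment Hoeffding bound: exp(−2·249·0.119²) = exp(−7.05218) = 0.00086552.
Union bound over 21 events: 21·0.00086552 = 0.01818.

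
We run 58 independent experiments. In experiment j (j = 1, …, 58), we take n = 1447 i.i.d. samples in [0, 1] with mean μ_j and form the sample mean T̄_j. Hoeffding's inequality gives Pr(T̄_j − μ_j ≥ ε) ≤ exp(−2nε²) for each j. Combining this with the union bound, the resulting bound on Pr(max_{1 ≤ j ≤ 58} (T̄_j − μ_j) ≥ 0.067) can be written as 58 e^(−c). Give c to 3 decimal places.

12.991

Union bound over the 58 events: Pr(max_{1 ≤ j ≤ 58} (T̄_j − μ_j) ≥ 0.067) ≤ 58·exp(−2nε²) = 58 exp(−2·1447·0.067²).
So c = 2·1447·0.067² = 12.9912.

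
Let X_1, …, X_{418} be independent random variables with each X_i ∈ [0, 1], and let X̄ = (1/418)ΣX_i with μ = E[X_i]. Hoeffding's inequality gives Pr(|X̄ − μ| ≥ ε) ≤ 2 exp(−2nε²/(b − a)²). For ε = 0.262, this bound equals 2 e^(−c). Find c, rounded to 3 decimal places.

57.386

c = 2nε²/(b − a)² = 2·418·0.262² / 1² = 57.3864.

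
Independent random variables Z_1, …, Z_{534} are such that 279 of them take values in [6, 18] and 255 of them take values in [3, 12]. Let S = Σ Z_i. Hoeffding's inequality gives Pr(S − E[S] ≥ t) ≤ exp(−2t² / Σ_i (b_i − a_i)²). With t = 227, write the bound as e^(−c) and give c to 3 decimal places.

1.694

Σ(b_i − a_i)² = 279·12² + 255·9² = 60831.
c = 2t² / 60831 = 2·227² / 60831 = 1.6942.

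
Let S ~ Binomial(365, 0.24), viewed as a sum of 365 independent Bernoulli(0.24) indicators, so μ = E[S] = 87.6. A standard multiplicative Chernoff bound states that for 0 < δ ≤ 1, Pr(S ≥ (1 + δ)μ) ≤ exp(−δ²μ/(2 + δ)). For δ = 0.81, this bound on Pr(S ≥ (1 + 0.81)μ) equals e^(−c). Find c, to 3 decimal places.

c = δ²μ/(2 + δ) = 0.81²·87.6/(2 + 0.81) = 20.4535.

20.454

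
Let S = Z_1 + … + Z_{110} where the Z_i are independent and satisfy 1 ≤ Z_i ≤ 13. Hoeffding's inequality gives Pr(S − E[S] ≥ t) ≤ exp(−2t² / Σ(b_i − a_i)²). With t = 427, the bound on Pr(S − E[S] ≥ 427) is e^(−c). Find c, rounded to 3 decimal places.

23.021

Σ(b_i − a_i)² = 110·(12)² = 15840.
c = 2t²/15840 = 2·427²/15840 = 23.0213.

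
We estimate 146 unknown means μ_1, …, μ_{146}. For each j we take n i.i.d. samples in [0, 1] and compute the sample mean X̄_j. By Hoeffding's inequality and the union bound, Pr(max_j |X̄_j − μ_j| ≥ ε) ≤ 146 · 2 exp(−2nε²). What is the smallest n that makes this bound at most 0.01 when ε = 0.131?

Need 2·146·exp(−2nε²) ≤ 0.01, i.e. exp(−2nε²) ≤ 0.01/292.
So 2nε² ≥ ln(292/0.01) = 10.281924.
Hence n ≥ 10.281924/(2·0.131²) = 299.572.
The smallest integer n is 300.

300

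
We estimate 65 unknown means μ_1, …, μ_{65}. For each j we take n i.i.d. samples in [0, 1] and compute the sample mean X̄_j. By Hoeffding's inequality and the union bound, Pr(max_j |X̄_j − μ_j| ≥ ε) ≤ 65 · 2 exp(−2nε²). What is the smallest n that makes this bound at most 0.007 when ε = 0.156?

Need 2·65·exp(−2nε²) ≤ 0.007, i.e. exp(−2nε²) ≤ 0.007/130.
So 2nε² ≥ ln(130/0.007) = 9.829380.
Hence n ≥ 9.829380/(2·0.156²) = 201.951.
The smallest integer n is 202.

202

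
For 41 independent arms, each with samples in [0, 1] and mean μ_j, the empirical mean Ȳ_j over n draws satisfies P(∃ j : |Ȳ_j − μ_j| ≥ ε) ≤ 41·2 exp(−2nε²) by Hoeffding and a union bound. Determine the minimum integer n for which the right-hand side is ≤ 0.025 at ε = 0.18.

Need 2·41·exp(−2nε²) ≤ 0.025, i.e. exp(−2nε²) ≤ 0.025/82.
So 2nε² ≥ ln(82/0.025) = 8.095599.
Hence n ≥ 8.095599/(2·0.18²) = 124.932.
The smallest integer n is 125.

125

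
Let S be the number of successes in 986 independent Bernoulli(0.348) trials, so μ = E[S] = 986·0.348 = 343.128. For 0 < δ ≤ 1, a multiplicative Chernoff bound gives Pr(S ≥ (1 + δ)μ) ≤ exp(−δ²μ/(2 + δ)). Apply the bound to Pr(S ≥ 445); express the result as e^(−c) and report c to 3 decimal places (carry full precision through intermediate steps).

Write 445 = (1 + δ)μ, so δ = 445/343.128 − 1 = 0.2968921…
Then the exponent is δ²μ/(2 + δ) = (445 − μ)² / (μ·(2 + δ)) = 13.167790.

13.168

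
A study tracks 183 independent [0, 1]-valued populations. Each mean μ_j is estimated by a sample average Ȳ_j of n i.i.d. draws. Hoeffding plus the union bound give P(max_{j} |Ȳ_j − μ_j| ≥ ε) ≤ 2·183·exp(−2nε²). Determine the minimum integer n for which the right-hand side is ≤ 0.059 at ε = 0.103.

Need 2·183·exp(−2nε²) ≤ 0.059, i.e. exp(−2nε²) ≤ 0.059/366.
So 2nε² ≥ ln(366/0.059) = 8.732851.
Hence n ≥ 8.732851/(2·0.103²) = 411.577.
The smallest integer n is 412.

412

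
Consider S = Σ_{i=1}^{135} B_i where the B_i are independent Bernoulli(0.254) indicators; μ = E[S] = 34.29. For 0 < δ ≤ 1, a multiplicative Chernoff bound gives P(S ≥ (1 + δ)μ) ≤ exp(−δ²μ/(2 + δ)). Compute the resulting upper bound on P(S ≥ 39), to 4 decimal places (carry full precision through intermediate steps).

Write 39 = (1 + δ)μ, so δ = 39/34.29 − 1 = 0.1373578…
Then the exponent is δ²μ/(2 + δ) = (39 − μ)² / (μ·(2 + δ)) = 0.302689.
Bound = exp(−0.302689) = 0.73883.

0.7388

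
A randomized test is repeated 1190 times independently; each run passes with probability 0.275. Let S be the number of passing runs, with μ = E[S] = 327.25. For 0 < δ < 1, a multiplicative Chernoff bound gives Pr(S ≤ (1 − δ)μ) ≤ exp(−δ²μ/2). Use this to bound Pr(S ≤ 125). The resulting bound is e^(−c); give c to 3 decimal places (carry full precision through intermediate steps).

62.498

Write 125 = (1 − δ)μ, so δ = 1 − 125/327.25 = 0.618029…
Then the exponent is δ²μ/2 = (μ − 125)²/(2μ) = 62.498186.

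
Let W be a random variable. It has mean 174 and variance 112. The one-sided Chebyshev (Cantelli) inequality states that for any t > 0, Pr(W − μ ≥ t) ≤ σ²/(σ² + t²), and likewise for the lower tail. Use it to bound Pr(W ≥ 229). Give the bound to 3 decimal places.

Here σ² = 112 and t = 55, so σ² + t² = 3137.
Cantelli's bound: 112/3137 = 0.0357.

0.036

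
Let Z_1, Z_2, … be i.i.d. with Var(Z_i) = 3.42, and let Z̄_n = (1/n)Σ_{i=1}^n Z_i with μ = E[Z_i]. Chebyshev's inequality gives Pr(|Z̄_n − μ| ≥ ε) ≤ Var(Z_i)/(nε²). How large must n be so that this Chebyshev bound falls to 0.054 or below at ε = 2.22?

13

Require 3.42/(n·2.22²) ≤ 0.054, i.e. n ≥ 3.42/(0.054·2.22²) = 12.851.
The smallest integer n is 13.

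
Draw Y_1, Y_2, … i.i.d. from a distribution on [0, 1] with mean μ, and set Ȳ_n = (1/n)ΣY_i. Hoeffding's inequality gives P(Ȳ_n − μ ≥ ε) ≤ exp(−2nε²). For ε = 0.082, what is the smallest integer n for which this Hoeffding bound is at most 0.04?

240

Require exp(−2nε²) ≤ 0.04, i.e. 2nε² ≥ ln(1/0.04) = 3.218876.
So n ≥ 3.218876 / (2·0.082²) = 239.357.
The smallest integer n is 240.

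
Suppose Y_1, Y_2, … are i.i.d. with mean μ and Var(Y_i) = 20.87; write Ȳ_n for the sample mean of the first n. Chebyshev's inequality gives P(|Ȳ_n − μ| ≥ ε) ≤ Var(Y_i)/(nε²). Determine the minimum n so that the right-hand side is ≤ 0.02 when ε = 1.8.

323

Require 20.87/(n·1.8²) ≤ 0.02, i.e. n ≥ 20.87/(0.02·1.8²) = 322.068.
The smallest integer n is 323.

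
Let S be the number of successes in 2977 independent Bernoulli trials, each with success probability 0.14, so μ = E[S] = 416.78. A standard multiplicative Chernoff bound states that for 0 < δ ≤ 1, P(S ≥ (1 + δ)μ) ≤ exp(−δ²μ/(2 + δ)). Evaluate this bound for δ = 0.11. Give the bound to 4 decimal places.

0.0916

Exponent = δ²μ/(2 + δ) = 0.11²·416.78/2.11 = 2.3901.
Bound = exp(−2.3901) = 0.09162.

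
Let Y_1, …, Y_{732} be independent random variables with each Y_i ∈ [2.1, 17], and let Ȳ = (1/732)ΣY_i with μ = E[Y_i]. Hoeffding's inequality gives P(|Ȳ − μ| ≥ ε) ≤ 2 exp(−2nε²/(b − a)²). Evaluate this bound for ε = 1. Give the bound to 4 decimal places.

Exponent: 2nε²/(b − a)² = 2·732·1² / 14.9² = 6.59430.
Bound = 2·exp(−6.59430) = 0.00274.

0.0027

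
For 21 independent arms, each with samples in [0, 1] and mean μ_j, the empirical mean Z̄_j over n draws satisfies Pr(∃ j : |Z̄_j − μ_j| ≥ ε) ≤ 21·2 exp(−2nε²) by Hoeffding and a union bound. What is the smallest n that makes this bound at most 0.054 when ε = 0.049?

Need 2·21·exp(−2nε²) ≤ 0.054, i.e. exp(−2nε²) ≤ 0.054/42.
So 2nε² ≥ ln(42/0.054) = 6.656441.
Hence n ≥ 6.656441/(2·0.049²) = 1386.181.
The smallest integer n is 1387.

1387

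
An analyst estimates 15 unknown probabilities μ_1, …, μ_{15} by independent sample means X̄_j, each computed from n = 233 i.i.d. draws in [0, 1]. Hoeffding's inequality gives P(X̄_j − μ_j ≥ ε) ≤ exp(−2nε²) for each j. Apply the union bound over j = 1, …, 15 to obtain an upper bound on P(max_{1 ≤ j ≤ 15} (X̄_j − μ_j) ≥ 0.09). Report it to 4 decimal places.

0.3442

Per-experiment Hoeffding bound: exp(−2·233·0.09²) = exp(−3.77460) = 0.022946.
Union bound over 15 events: 15·0.022946 = 0.34419.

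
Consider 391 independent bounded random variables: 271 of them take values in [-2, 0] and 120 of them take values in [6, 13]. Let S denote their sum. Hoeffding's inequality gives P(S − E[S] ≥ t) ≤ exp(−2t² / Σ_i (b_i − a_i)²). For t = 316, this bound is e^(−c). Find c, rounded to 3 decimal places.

Σ(b_i − a_i)² = 271·2² + 120·7² = 6964.
c = 2t² / 6964 = 2·316² / 6964 = 28.6778.

28.678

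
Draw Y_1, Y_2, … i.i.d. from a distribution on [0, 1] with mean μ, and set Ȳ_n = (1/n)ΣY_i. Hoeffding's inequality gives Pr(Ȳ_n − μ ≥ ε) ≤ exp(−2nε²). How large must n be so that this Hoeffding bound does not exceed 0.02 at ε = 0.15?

Require exp(−2nε²) ≤ 0.02, i.e. 2nε² ≥ ln(1/0.02) = 3.912023.
So n ≥ 3.912023 / (2·0.15²) = 86.934.
The smallest integer n is 87.

87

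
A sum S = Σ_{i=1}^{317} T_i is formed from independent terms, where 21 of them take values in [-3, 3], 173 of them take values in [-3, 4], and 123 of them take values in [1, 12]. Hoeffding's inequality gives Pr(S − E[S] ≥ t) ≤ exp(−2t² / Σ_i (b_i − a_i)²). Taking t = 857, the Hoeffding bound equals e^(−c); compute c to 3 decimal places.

60.910

Σ(b_i − a_i)² = 21·6² + 173·7² + 123·11² = 24116.
c = 2t² / 24116 = 2·857² / 24116 = 60.9097.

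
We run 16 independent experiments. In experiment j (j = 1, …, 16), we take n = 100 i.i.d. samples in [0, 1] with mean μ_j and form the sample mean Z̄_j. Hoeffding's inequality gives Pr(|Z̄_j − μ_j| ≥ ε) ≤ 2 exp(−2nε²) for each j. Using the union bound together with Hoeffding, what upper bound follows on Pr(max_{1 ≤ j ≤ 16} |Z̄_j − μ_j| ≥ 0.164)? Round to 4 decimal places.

0.1476

Per-experiment Hoeffding bound: 2·exp(−2·100·0.164²) = 2·exp(−5.37920) = 0.009223.
Union bound over 16 events: 16·0.009223 = 0.14757.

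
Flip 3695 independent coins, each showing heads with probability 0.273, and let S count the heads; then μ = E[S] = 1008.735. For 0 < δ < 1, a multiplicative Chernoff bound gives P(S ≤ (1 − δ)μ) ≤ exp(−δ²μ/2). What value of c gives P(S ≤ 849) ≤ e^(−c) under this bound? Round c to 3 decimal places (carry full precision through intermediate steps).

Write 849 = (1 − δ)μ, so δ = 1 − 849/1008.735 = 0.1583518…
Then the exponent is δ²μ/2 = (μ − 849)²/(2μ) = 12.647162.

12.647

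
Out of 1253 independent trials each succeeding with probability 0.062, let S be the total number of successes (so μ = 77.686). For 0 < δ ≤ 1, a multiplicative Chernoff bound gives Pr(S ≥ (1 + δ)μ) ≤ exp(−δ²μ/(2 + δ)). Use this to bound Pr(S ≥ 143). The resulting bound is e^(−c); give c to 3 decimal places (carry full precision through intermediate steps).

19.330

Write 143 = (1 + δ)μ, so δ = 143/77.686 − 1 = 0.8407435…
Then the exponent is δ²μ/(2 + δ) = (143 − μ)² / (μ·(2 + δ)) = 19.330264.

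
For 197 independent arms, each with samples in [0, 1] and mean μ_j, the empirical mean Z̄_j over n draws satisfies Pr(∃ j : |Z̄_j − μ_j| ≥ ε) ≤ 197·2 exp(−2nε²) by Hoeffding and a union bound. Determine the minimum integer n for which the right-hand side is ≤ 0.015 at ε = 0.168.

181

Need 2·197·exp(−2nε²) ≤ 0.015, i.e. exp(−2nε²) ≤ 0.015/394.
So 2nε² ≥ ln(394/0.015) = 10.176056.
Hence n ≥ 10.176056/(2·0.168²) = 180.273.
The smallest integer n is 181.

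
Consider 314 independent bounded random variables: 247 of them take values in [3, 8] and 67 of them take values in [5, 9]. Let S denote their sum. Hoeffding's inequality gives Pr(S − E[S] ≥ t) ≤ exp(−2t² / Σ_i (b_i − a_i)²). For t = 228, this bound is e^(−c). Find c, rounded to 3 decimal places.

14.346

Σ(b_i − a_i)² = 247·5² + 67·4² = 7247.
c = 2t² / 7247 = 2·228² / 7247 = 14.3464.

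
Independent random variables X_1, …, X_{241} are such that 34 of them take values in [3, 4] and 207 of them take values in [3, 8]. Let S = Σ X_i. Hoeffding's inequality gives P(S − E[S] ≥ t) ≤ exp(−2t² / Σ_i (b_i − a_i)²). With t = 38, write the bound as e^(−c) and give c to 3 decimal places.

0.554

Σ(b_i − a_i)² = 34·1² + 207·5² = 5209.
c = 2t² / 5209 = 2·38² / 5209 = 0.5544.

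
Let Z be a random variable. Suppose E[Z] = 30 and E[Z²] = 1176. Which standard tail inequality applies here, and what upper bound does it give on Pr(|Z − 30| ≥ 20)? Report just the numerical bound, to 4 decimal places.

0.6900

The first two moments determine the variance, so Chebyshev's inequality is the sharpest standard bound available.
Var(Z) = E[Z²] − (E[Z])² = 1176 − 900 = 276.
Chebyshev's inequality: Pr(|Z − μ| ≥ t) ≤ Var(Z)/t² = 276/400 = 0.6900.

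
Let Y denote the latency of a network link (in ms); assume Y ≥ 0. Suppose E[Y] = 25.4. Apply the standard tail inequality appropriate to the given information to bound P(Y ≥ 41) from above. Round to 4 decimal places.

0.6195

Only the mean of a non-negative variable is known, so Markov's inequality is the applicable tail bound.
Markov's inequality: for a non-negative random variable, P(Y ≥ a) ≤ E[Y]/a.
Here E[Y] = 25.4 and a = 41, so the bound is 25.4/41 = 0.6195.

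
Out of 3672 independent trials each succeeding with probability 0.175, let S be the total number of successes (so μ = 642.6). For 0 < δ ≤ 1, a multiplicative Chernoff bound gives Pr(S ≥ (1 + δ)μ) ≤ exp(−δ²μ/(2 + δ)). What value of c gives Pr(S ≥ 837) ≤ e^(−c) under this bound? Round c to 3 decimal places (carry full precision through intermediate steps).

Write 837 = (1 + δ)μ, so δ = 837/642.6 − 1 = 0.302521…
Then the exponent is δ²μ/(2 + δ) = (837 − μ)² / (μ·(2 + δ)) = 25.541606.

25.542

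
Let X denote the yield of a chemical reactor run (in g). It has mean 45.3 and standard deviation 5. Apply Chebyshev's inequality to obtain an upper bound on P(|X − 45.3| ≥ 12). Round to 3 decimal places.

Chebyshev: P(|X − μ| ≥ t) ≤ Var(X)/t².
Var(X) = σ² = 5² = 25.
Bound = 25 / 144 = 0.1736.

0.174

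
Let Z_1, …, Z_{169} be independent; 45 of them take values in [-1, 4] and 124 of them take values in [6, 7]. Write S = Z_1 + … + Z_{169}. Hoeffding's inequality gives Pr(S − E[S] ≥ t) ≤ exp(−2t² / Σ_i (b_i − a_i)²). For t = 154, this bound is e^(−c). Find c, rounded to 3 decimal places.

Σ(b_i − a_i)² = 45·5² + 124·1² = 1249.
c = 2t² / 1249 = 2·154² / 1249 = 37.9760.

37.976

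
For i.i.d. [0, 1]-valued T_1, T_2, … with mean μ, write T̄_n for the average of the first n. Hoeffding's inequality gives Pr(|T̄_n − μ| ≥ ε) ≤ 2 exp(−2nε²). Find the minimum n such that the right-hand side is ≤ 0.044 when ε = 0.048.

829

Require 2·exp(−2nε²) ≤ 0.044, i.e. 2nε² ≥ ln(2/0.044) = 3.816713.
So n ≥ 3.816713 / (2·0.048²) = 828.280.
The smallest integer n is 829.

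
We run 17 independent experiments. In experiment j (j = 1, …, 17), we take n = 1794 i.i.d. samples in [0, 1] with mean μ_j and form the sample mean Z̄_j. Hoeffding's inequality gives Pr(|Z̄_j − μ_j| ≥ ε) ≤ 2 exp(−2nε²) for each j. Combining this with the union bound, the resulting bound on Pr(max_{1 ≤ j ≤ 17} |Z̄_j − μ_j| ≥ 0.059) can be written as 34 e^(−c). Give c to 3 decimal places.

Union bound over the 17 events: Pr(max_{1 ≤ j ≤ 17} |Z̄_j − μ_j| ≥ 0.059) ≤ 17·2·exp(−2nε²) = 34 exp(−2·1794·0.059²).
So c = 2·1794·0.059² = 12.4898.

12.490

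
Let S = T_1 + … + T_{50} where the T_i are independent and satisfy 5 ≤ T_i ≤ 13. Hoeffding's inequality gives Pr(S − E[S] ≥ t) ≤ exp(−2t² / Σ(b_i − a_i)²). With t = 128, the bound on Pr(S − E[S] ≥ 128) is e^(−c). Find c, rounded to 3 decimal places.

Σ(b_i − a_i)² = 50·(8)² = 3200.
c = 2t²/3200 = 2·128²/3200 = 10.2400.

10.240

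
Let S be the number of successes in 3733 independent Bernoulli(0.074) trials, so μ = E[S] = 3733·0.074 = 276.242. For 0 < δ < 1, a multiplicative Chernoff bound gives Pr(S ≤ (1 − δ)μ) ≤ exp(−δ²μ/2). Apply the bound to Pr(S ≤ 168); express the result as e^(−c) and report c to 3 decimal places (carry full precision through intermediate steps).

21.207

Write 168 = (1 − δ)μ, so δ = 1 − 168/276.242 = 0.3918376…
Then the exponent is δ²μ/2 = (μ − 168)²/(2μ) = 21.206642.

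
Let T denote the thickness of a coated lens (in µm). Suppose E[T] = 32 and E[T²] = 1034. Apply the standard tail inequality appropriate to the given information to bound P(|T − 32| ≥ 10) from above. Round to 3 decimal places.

The first two moments determine the variance, so Chebyshev's inequality is the sharpest standard bound available.
Var(T) = E[T²] − (E[T])² = 1034 − 1024 = 10.
Chebyshev's inequality: P(|T − μ| ≥ t) ≤ Var(T)/t² = 10/100 = 0.1000.

0.100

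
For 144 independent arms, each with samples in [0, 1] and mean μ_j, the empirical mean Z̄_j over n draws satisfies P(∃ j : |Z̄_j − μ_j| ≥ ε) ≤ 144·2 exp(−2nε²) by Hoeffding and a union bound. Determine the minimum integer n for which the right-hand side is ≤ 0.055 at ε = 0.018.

13216

Need 2·144·exp(−2nε²) ≤ 0.055, i.e. exp(−2nε²) ≤ 0.055/288.
So 2nε² ≥ ln(288/0.055) = 8.563383.
Hence n ≥ 8.563383/(2·0.018²) = 13215.097.
The smallest integer n is 13216.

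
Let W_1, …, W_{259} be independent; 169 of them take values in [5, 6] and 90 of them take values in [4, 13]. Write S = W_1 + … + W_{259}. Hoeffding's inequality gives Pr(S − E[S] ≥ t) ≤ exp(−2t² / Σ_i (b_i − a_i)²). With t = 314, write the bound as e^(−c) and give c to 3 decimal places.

Σ(b_i − a_i)² = 169·1² + 90·9² = 7459.
c = 2t² / 7459 = 2·314² / 7459 = 26.4368.

26.437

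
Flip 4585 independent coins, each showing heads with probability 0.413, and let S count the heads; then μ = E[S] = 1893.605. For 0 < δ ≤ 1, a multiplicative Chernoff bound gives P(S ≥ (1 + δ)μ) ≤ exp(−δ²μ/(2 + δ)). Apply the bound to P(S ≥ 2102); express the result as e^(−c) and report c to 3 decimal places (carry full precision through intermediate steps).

Write 2102 = (1 + δ)μ, so δ = 2102/1893.605 − 1 = 0.110052…
Then the exponent is δ²μ/(2 + δ) = (2102 − μ)² / (μ·(2 + δ)) = 10.869061.

10.869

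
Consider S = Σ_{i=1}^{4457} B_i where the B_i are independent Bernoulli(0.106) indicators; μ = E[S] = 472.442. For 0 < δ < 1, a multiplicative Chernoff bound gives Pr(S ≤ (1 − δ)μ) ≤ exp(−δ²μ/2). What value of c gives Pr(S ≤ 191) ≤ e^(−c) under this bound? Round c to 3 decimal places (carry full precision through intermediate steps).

83.830

Write 191 = (1 − δ)μ, so δ = 1 − 191/472.442 = 0.5957176…
Then the exponent is δ²μ/2 = (μ − 191)²/(2μ) = 83.829972.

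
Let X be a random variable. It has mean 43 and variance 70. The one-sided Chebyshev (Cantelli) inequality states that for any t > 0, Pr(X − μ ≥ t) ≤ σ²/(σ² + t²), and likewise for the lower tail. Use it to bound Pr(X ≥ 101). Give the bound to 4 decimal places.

Here σ² = 70 and t = 58, so σ² + t² = 3434.
Cantelli's bound: 70/3434 = 0.0204.

0.0204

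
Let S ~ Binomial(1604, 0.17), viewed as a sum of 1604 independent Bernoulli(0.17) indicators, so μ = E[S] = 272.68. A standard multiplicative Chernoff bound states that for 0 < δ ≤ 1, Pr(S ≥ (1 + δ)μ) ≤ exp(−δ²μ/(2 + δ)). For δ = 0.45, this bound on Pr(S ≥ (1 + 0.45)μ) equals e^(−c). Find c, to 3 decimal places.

c = δ²μ/(2 + δ) = 0.45²·272.68/(2 + 0.45) = 22.5378.

22.538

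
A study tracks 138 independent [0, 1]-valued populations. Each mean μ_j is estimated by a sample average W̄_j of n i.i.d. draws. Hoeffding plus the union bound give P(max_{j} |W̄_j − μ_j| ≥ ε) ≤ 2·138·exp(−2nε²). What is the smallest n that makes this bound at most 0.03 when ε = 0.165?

Need 2·138·exp(−2nε²) ≤ 0.03, i.e. exp(−2nε²) ≤ 0.03/276.
So 2nε² ≥ ln(276/0.03) = 9.126959.
Hence n ≥ 9.126959/(2·0.165²) = 167.621.
The smallest integer n is 168.

168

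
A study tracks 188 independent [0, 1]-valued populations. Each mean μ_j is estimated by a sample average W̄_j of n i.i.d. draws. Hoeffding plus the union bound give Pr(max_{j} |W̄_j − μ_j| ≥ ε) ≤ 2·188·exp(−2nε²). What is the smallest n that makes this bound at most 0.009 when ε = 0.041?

Need 2·188·exp(−2nε²) ≤ 0.009, i.e. exp(−2nε²) ≤ 0.009/376.
So 2nε² ≥ ln(376/0.009) = 10.640120.
Hence n ≥ 10.640120/(2·0.041²) = 3164.819.
The smallest integer n is 3165.

3165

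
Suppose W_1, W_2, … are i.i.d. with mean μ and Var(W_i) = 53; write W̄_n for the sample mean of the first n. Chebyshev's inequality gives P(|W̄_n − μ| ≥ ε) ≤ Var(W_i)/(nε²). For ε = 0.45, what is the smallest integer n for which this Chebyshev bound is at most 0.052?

5034

Require 53/(n·0.45²) ≤ 0.052, i.e. n ≥ 53/(0.052·0.45²) = 5033.238.
The smallest integer n is 5034.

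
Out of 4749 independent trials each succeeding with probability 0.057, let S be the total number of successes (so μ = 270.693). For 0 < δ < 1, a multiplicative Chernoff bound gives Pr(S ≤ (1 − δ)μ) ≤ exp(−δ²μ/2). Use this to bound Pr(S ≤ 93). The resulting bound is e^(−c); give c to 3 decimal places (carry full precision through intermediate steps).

Write 93 = (1 − δ)μ, so δ = 1 − 93/270.693 = 0.6564374…
Then the exponent is δ²μ/2 = (μ − 93)²/(2μ) = 58.322162.

58.322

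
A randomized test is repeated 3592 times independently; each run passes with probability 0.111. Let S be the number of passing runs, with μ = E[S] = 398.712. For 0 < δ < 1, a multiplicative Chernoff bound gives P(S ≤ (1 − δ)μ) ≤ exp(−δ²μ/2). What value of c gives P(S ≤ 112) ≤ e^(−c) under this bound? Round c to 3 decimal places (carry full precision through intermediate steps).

103.087

Write 112 = (1 − δ)μ, so δ = 1 − 112/398.712 = 0.7190955…
Then the exponent is δ²μ/2 = (μ − 112)²/(2μ) = 103.086653.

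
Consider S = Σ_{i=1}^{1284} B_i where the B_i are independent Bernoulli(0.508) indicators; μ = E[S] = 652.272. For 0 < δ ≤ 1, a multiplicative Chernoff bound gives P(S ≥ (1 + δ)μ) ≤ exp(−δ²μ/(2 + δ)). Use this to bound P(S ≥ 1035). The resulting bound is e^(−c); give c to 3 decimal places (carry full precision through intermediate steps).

86.815

Write 1035 = (1 + δ)μ, so δ = 1035/652.272 − 1 = 0.5867614…
Then the exponent is δ²μ/(2 + δ) = (1035 − μ)² / (μ·(2 + δ)) = 86.815120.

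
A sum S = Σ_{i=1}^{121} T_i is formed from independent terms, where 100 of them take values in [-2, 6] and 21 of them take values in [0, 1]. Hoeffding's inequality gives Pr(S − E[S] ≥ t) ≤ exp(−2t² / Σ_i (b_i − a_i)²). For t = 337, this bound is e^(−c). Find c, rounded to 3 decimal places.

35.374

Σ(b_i − a_i)² = 100·8² + 21·1² = 6421.
c = 2t² / 6421 = 2·337² / 6421 = 35.3742.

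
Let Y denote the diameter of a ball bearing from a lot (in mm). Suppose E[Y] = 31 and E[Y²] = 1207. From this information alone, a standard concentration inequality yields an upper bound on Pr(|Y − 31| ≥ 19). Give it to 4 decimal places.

0.6814

The first two moments determine the variance, so Chebyshev's inequality is the sharpest standard bound available.
Var(Y) = E[Y²] − (E[Y])² = 1207 − 961 = 246.
Chebyshev's inequality: Pr(|Y − μ| ≥ t) ≤ Var(Y)/t² = 246/361 = 0.6814.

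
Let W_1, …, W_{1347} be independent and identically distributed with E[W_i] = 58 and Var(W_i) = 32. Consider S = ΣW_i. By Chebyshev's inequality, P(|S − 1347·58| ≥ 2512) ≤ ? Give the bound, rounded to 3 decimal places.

Var(S) = n·Var(W_i) = 1347·32 = 43104.
Chebyshev: P(|S − 1347·58| ≥ 2512) ≤ Var(S)/2512² = 43104/6310144 = 0.0068.

0.007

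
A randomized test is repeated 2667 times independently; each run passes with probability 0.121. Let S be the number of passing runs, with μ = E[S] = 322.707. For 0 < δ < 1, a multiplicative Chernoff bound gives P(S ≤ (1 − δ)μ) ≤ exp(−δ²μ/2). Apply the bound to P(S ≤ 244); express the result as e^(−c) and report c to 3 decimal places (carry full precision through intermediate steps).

Write 244 = (1 − δ)μ, so δ = 1 − 244/322.707 = 0.2438962…
Then the exponent is δ²μ/2 = (μ − 244)²/(2μ) = 9.598168.

9.598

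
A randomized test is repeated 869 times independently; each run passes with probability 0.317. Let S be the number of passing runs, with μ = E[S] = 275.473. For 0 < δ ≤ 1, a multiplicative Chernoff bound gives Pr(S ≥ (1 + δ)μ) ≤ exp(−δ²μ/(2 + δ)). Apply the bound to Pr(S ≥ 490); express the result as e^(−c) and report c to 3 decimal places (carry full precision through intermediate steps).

Write 490 = (1 + δ)μ, so δ = 490/275.473 − 1 = 0.7787587…
Then the exponent is δ²μ/(2 + δ) = (490 − μ)² / (μ·(2 + δ)) = 60.122086.

60.122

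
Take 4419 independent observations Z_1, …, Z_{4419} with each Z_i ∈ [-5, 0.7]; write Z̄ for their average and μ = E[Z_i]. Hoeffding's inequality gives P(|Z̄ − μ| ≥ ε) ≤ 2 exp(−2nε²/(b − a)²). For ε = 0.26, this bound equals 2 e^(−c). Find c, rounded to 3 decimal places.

c = 2nε²/(b − a)² = 2·4419·0.26² / 5.7² = 18.3887.

18.389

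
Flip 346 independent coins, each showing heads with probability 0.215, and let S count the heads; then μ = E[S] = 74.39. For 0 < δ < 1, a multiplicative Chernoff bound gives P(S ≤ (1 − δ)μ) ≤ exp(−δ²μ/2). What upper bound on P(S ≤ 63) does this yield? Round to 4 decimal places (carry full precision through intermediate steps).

0.4181

Write 63 = (1 − δ)μ, so δ = 1 − 63/74.39 = 0.153112…
Then the exponent is δ²μ/2 = (μ − 63)²/(2μ) = 0.871973.
Bound = exp(−0.871973) = 0.41813.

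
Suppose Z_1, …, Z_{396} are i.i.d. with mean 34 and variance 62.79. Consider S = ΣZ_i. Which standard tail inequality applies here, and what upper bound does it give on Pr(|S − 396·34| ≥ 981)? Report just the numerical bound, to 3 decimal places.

With mean and variance of each term known, Chebyshev's inequality bounds the deviation of the sum (or sample mean).
Var(S) = n·Var(Z_i) = 396·62.79 = 24864.84.
Chebyshev: Pr(|S − 396·34| ≥ 981) ≤ Var(S)/981² = 24864.84/962361 = 0.0258.

0.026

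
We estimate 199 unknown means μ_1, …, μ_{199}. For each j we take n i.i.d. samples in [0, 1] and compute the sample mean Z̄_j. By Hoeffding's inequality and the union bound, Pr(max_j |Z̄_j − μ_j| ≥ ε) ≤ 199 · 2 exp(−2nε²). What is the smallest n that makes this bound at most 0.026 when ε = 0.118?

347

Need 2·199·exp(−2nε²) ≤ 0.026, i.e. exp(−2nε²) ≤ 0.026/398.
So 2nε² ≥ ln(398/0.026) = 9.636111.
Hence n ≥ 9.636111/(2·0.118²) = 346.025.
The smallest integer n is 347.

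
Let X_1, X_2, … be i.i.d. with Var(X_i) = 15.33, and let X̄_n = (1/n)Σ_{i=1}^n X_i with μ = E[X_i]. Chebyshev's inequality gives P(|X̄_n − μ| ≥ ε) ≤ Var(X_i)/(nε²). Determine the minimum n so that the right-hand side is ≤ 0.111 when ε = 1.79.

44

Require 15.33/(n·1.79²) ≤ 0.111, i.e. n ≥ 15.33/(0.111·1.79²) = 43.104.
The smallest integer n is 44.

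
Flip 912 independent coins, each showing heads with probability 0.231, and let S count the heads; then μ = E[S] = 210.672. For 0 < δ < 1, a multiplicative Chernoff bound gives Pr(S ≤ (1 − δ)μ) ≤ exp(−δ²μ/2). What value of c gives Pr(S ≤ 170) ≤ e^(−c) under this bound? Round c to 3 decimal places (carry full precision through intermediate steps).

Write 170 = (1 − δ)μ, so δ = 1 − 170/210.672 = 0.1930584…
Then the exponent is δ²μ/2 = (μ − 170)²/(2μ) = 3.926036.

3.926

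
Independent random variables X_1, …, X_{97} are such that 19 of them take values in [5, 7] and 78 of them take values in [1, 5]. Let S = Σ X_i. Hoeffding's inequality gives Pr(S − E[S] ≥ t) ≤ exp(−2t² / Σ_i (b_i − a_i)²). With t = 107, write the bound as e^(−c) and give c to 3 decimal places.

Σ(b_i − a_i)² = 19·2² + 78·4² = 1324.
c = 2t² / 1324 = 2·107² / 1324 = 17.2946.

17.295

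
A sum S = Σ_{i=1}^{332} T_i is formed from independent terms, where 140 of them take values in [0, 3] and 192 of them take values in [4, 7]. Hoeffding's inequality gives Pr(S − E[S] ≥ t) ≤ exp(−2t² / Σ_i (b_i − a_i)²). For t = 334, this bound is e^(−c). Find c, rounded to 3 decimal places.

Σ(b_i − a_i)² = 140·3² + 192·3² = 2988.
c = 2t² / 2988 = 2·334² / 2988 = 74.6693.

74.669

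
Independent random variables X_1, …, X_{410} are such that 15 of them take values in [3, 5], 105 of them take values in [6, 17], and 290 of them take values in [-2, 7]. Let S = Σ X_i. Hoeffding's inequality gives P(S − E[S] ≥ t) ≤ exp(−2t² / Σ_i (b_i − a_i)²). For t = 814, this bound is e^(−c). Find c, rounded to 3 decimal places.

36.552

Σ(b_i − a_i)² = 15·2² + 105·11² + 290·9² = 36255.
c = 2t² / 36255 = 2·814² / 36255 = 36.5520.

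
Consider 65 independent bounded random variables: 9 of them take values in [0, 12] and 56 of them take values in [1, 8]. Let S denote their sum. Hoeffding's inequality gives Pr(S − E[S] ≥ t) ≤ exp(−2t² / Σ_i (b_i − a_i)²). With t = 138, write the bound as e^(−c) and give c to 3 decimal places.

Σ(b_i − a_i)² = 9·12² + 56·7² = 4040.
c = 2t² / 4040 = 2·138² / 4040 = 9.4277.

9.428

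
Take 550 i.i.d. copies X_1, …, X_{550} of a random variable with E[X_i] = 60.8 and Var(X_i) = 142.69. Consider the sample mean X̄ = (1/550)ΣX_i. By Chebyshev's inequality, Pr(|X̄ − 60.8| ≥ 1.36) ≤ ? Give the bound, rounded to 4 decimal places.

0.1403

Var(X̄) = Var(X_i)/n = 142.69/550 = 0.25944.
Chebyshev: Pr(|X̄ − 60.8| ≥ 1.36) ≤ Var(X̄)/(1.36)² = 142.69/(550·1.36²) = 0.1403.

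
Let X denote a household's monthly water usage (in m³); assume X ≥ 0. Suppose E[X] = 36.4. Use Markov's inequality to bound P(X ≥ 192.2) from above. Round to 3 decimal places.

Markov's inequality: for a non-negative random variable, P(X ≥ a) ≤ E[X]/a.
Here E[X] = 36.4 and a = 192.2, so the bound is 36.4/192.2 = 0.1894.

0.189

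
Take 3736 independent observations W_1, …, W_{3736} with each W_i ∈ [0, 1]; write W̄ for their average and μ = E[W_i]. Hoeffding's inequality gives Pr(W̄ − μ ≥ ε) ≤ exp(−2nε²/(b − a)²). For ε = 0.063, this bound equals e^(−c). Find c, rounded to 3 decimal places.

29.656

c = 2nε²/(b − a)² = 2·3736·0.063² / 1² = 29.6564.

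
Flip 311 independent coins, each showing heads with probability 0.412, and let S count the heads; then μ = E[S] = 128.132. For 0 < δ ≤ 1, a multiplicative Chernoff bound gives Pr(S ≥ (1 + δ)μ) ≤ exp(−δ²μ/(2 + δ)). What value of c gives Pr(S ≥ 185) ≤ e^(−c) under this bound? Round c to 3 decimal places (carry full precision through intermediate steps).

Write 185 = (1 + δ)μ, so δ = 185/128.132 − 1 = 0.4438236…
Then the exponent is δ²μ/(2 + δ) = (185 − μ)² / (μ·(2 + δ)) = 10.327815.

10.328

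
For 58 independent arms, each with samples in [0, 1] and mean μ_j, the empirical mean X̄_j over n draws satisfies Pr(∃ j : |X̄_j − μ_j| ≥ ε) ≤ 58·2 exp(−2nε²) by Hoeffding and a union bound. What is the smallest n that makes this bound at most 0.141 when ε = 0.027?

Need 2·58·exp(−2nε²) ≤ 0.141, i.e. exp(−2nε²) ≤ 0.141/116.
So 2nε² ≥ ln(116/0.141) = 6.712586.
Hence n ≥ 6.712586/(2·0.027²) = 4603.968.
The smallest integer n is 4604.

4604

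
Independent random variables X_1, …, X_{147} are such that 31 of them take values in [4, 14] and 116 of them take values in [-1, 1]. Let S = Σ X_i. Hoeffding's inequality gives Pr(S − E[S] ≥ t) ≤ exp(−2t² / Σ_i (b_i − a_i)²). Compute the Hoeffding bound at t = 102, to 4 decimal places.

0.0029

Σ(b_i − a_i)² = 31·10² + 116·2² = 3564.
Exponent = 2·102² / 3564 = 5.83838.
Bound = exp(−5.83838) = 0.00291.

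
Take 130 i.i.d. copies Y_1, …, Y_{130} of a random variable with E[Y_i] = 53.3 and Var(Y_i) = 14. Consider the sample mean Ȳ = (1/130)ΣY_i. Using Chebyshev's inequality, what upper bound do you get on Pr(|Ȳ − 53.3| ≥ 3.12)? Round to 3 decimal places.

Var(Ȳ) = Var(Y_i)/n = 14/130 = 0.10769.
Chebyshev: Pr(|Ȳ − 53.3| ≥ 3.12) ≤ Var(Ȳ)/(3.12)² = 14/(130·3.12²) = 0.0111.

0.011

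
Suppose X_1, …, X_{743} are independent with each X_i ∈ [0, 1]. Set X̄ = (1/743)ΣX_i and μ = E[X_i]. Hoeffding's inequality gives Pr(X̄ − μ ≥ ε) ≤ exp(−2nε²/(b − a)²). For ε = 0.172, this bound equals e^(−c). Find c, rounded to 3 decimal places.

43.962

c = 2nε²/(b − a)² = 2·743·0.172² / 1² = 43.9618.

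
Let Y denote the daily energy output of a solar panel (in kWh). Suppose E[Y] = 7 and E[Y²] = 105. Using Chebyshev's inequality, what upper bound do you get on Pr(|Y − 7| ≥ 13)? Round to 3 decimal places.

0.331

Var(Y) = E[Y²] − (E[Y])² = 105 − 49 = 56.
Chebyshev's inequality: Pr(|Y − μ| ≥ t) ≤ Var(Y)/t² = 56/169 = 0.3314.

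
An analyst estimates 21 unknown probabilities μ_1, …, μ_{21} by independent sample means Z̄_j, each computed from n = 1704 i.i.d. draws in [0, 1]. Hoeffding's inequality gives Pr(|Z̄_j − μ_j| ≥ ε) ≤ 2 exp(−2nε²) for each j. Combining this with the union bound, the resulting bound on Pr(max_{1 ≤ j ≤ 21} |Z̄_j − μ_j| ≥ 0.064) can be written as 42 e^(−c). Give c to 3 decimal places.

13.959

Union bound over the 21 events: Pr(max_{1 ≤ j ≤ 21} |Z̄_j − μ_j| ≥ 0.064) ≤ 21·2·exp(−2nε²) = 42 exp(−2·1704·0.064²).
So c = 2·1704·0.064² = 13.9592.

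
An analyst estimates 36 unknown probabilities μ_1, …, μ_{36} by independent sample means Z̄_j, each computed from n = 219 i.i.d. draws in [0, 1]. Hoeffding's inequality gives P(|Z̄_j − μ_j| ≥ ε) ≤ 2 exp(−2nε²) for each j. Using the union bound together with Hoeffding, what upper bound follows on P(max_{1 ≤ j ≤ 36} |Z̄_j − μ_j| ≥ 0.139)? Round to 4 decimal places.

0.0152

Per-experiment Hoeffding bound: 2·exp(−2·219·0.139²) = 2·exp(−8.46260) = 0.00042245.
Union bound over 36 events: 36·0.00042245 = 0.01521.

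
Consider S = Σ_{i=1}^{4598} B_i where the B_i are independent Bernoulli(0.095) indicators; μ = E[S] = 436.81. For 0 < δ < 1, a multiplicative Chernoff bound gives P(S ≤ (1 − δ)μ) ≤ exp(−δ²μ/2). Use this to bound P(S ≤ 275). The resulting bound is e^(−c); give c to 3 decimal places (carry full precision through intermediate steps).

Write 275 = (1 − δ)μ, so δ = 1 − 275/436.81 = 0.3704357…
Then the exponent is δ²μ/2 = (μ − 275)²/(2μ) = 29.970097.

29.970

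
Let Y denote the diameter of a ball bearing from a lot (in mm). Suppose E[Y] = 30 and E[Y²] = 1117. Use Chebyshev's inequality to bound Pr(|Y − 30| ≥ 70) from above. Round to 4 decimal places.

0.0443

Var(Y) = E[Y²] − (E[Y])² = 1117 − 900 = 217.
Chebyshev's inequality: Pr(|Y − μ| ≥ t) ≤ Var(Y)/t² = 217/4900 = 0.0443.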